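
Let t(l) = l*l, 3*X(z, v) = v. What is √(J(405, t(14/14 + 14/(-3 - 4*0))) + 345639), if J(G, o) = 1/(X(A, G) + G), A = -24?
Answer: √2799675915/90 ≈ 587.91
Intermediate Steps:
X(z, v) = v/3
t(l) = l²
J(G, o) = 3/(4*G) (J(G, o) = 1/(G/3 + G) = 1/(4*G/3) = 3/(4*G))
√(J(405, t(14/14 + 14/(-3 - 4*0))) + 345639) = √((¾)/405 + 345639) = √((¾)*(1/405) + 345639) = √(1/540 + 345639) = √(186645061/540) = √2799675915/90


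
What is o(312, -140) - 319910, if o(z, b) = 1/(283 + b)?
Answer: -45747129/143 ≈ -3.1991e+5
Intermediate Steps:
o(312, -140) - 319910 = 1/(283 - 140) - 319910 = 1/143 - 319910 = -45747129/143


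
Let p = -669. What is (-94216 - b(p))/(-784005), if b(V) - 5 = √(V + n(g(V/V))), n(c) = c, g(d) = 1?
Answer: 31407/261335 + 2*I*√167/784005 ≈ 0.12018 + 3.2966e-5*I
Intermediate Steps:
b(V) = 5 + √(1 + V) (b(V) = 5 + √(V + 1) = 5 + √(1 + V))
(-94216 - b(p))/(-784005) = (-94216 - (5 + √(1 - 669)))/(-784005) = (-94216 - (5 + √(-668)))*(-1/784005) = (-94216 - (5 + 2*I*√167))*(-1/784005) = (-94216 + (-5 - 2*I*√167))*(-1/784005) = (-94221 - 2*I*√167)*(-1/784005) = 31407/261335 + 2*I*√167/784005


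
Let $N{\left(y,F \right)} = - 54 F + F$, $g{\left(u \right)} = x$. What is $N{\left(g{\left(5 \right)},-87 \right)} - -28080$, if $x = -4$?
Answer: $32691$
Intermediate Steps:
$g{\left(u \right)} = -4$
$N{\left(y,F \right)} = - 53 F$
$N{\left(g{\left(5 \right)},-87 \right)} - -28080 = \left(-53\right) \left(-87\right) - -28080 = 4611 + 28080 = 32691$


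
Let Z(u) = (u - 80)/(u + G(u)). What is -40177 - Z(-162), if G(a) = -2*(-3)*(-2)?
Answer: -3495520/87 ≈ -40178.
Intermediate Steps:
G(a) = -12 (G(a) = 6*(-2) = -12)
Z(u) = (-80 + u)/(-12 + u) (Z(u) = (u - 80)/(u - 12) = (-80 + u)/(-12 + u))
-40177 - Z(-162) = -40177 - (-80 - 162)/(-12 - 162) = -40177 - (-242)/(-174) = -40177 - (-1)*(-242)/174 = -40177 - 1*121/87 = -40177 - 121/87 = -3495520/87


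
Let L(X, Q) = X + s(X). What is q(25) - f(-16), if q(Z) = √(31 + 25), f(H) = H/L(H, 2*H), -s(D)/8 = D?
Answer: ⅐ + 2*√14 ≈ 7.6262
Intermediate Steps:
s(D) = -8*D
L(X, Q) = -7*X (L(X, Q) = X - 8*X = -7*X)
f(H) = -⅐ (f(H) = H/((-7*H)) = H*(-1/(7*H)) = -⅐)
q(Z) = 2*√14 (q(Z) = √56 = 2*√14)
q(25) - f(-16) = 2*√14 - 1*(-⅐) = 2*√14 + ⅐ = ⅐ + 2*√14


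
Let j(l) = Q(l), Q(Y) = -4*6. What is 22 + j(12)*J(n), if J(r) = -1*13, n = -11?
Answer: 334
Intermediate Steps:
Q(Y) = -24
J(r) = -13
j(l) = -24
22 + j(12)*J(n) = 22 - 24*(-13) = 22 + 312 = 334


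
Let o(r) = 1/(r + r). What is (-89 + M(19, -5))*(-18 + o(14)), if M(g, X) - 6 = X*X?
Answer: 14587/14 ≈ 1041.9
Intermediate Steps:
o(r) = 1/(2*r)
M(g, X) = 6 + X² (M(g, X) = 6 + X*X = 6 + X²)
(-89 + M(19, -5))*(-18 + o(14)) = (-89 + (6 + (-5)²))*(-18 + (½)/14) = (-89 + (6 + 25))*(-18 + (½)*(1/14)) = (-89 + 31)*(-18 + 1/28) = -58*(-503/28) = 14587/14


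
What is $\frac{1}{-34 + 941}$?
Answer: $\frac{1}{907} \approx 0.0011025$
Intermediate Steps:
$\frac{1}{-34 + 941} = \frac{1}{907}$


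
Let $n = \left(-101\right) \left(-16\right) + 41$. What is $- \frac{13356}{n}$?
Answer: $- \frac{13356}{1657} \approx -8.0603$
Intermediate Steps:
$n = 1657$ ($n = 1616 + 41 = 1657$)
$- \frac{13356}{n} = - \frac{13356}{1657}$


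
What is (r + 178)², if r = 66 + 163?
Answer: 165649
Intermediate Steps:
r = 229
(r + 178)² = (229 + 178)² = 407² = 165649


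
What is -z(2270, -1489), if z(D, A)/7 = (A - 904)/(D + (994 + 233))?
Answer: 16751/3497 ≈ 4.7901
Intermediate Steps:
z(D, A) = 7*(-904 + A)/(1227 + D) (z(D, A) = 7*((A - 904)/(D + (994 + 233))) = 7*((-904 + A)/(D + 1227)) = 7*((-904 + A)/(1227 + D)) = 7*(-904 + A)/(1227 + D))
-z(2270, -1489) = -7*(-904 - 1489)/(1227 + 2270) = -7*(-2393)/3497 = -1*(-16751/3497) = 16751/3497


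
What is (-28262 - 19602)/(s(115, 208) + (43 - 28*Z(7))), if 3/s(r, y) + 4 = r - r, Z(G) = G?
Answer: 191456/615 ≈ 311.31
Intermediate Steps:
s(r, y) = -¾ (s(r, y) = 3/(-4 + (r - r)) = 3/(-4 + 0) = 3/(-4) = 3*(-¼) = -¾)
(-28262 - 19602)/(s(115, 208) + (43 - 28*Z(7))) = (-28262 - 19602)/(-¾ + (43 - 28*7)) = -47864/(-¾ + (43 - 196)) = -47864/(-¾ - 153) = -47864/(-615/4) = -47864*(-4/615) = 191456/615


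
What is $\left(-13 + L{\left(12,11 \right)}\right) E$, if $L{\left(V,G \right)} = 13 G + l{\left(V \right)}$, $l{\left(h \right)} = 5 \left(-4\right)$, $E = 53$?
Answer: $5830$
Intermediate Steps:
$l{\left(h \right)} = -20$
$L{\left(V,G \right)} = -20 + 13 G$ ($L{\left(V,G \right)} = 13 G - 20 = -20 + 13 G$)
$\left(-13 + L{\left(12,11 \right)}\right) E = \left(-13 + \left(-20 + 13 \cdot 11\right)\right) 53 = \left(-13 + \left(-20 + 143\right)\right) 53 = \left(-13 + 123\right) 53 = 110 \cdot 53 = 5830$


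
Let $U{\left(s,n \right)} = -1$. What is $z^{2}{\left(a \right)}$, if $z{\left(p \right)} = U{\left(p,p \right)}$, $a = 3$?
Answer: $1$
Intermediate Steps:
$z{\left(p \right)} = -1$
$z^{2}{\left(a \right)} = \left(-1\right)^{2} = 1$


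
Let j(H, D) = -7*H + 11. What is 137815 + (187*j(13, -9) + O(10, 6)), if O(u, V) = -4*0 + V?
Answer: 122861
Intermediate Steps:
O(u, V) = V (O(u, V) = 0 + V = V)
j(H, D) = 11 - 7*H
137815 + (187*j(13, -9) + O(10, 6)) = 137815 + (187*(11 - 7*13) + 6) = 137815 + (187*(11 - 91) + 6) = 137815 + (187*(-80) + 6) = 137815 + (-14960 + 6) = 137815 - 14954 = 122861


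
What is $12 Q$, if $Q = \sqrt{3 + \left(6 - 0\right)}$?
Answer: $36$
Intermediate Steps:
$Q = 3$ ($Q = \sqrt{3 + \left(6 + 0\right)} = \sqrt{3 + 6} = \sqrt{9} = 3$)
$12 Q = 12 \cdot 3 = 36$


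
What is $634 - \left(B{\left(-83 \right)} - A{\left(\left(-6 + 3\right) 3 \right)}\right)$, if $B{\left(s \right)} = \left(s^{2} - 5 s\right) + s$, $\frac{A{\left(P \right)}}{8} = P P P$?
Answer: $-12419$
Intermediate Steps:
$A{\left(P \right)} = 8 P^{3}$ ($A{\left(P \right)} = 8 P P P = 8 P^{2} P = 8 P^{3}$)
$B{\left(s \right)} = s^{2} - 4 s$
$634 - \left(B{\left(-83 \right)} - A{\left(\left(-6 + 3\right) 3 \right)}\right) = 634 - \left(- 83 \left(-4 - 83\right) - 8 \left(\left(-6 + 3\right) 3\right)^{3}\right) = 634 - \left(\left(-83\right) \left(-87\right) - 8 \left(\left(-3\right) 3\right)^{3}\right) = 634 - \left(7221 - 8 \left(-9\right)^{3}\right) = 634 - \left(7221 - 8 \left(-729\right)\right) = 634 - \left(7221 - -5832\right) = 634 - \left(7221 + 5832\right) = 634 - 13053 = -12419$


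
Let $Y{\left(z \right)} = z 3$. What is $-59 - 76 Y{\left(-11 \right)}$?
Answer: $2449$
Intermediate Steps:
$Y{\left(z \right)} = 3 z$
$-59 - 76 Y{\left(-11 \right)} = -59 - 76 \cdot 3 \left(-11\right) = -59 - -2508 = -59 + 2508 = 2449$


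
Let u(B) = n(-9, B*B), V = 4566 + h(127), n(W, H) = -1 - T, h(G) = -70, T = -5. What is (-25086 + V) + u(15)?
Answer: -20586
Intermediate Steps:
n(W, H) = 4 (n(W, H) = -1 - 1*(-5) = -1 + 5 = 4)
V = 4496 (V = 4566 - 70 = 4496)
u(B) = 4
(-25086 + V) + u(15) = (-25086 + 4496) + 4 = -20590 + 4 = -20586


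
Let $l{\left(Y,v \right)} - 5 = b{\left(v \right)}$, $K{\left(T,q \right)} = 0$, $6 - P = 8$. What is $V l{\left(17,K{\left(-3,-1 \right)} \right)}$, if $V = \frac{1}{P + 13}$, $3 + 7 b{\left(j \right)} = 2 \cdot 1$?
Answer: $\frac{34}{77} \approx 0.44156$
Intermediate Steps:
$P = -2$ ($P = 6 - 8 = -2$)
$b{\left(j \right)} = - \frac{1}{7}$ ($b{\left(j \right)} = - \frac{3}{7} + \frac{2 \cdot 1}{7} = - \frac{3}{7} + \frac{1}{7} \cdot 2 = - \frac{3}{7} + \frac{2}{7} = - \frac{1}{7}$)
$l{\left(Y,v \right)} = \frac{34}{7}$ ($l{\left(Y,v \right)} = 5 - \frac{1}{7} = \frac{34}{7}$)
$V = \frac{1}{11}$ ($V = \frac{1}{-2 + 13} = \frac{1}{11} \approx 0.090909$)
$V l{\left(17,K{\left(-3,-1 \right)} \right)} = \frac{1}{11} \cdot \frac{34}{7} = \frac{34}{77}$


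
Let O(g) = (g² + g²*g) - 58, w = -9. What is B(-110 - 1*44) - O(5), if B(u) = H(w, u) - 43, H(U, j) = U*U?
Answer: -54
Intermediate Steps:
H(U, j) = U²
B(u) = 38 (B(u) = (-9)² - 43 = 81 - 43 = 38)
O(g) = -58 + g² + g³ (O(g) = (g² + g³) - 58 = -58 + g² + g³)
B(-110 - 1*44) - O(5) = 38 - (-58 + 5² + 5³) = 38 - (-58 + 25 + 125) = 38 - 1*92 = 38 - 92 = -54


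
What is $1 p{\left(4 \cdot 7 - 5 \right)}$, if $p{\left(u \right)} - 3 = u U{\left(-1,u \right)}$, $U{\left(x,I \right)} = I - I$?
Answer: $3$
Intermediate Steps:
$U{\left(x,I \right)} = 0$
$p{\left(u \right)} = 3$ ($p{\left(u \right)} = 3 + u 0 = 3 + 0 = 3$)
$1 p{\left(4 \cdot 7 - 5 \right)} = 1 \cdot 3 = 3$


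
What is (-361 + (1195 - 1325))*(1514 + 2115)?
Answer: -1781839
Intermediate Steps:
(-361 + (1195 - 1325))*(1514 + 2115) = (-361 - 130)*3629 = -491*3629 = -1781839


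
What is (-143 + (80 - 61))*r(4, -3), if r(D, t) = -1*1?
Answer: 124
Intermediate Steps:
r(D, t) = -1
(-143 + (80 - 61))*r(4, -3) = (-143 + (80 - 61))*(-1) = (-143 + 19)*(-1) = -124*(-1) = 124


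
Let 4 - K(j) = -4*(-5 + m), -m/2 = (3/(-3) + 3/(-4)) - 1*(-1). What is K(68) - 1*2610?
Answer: -2620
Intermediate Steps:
m = 3/2 (m = -2*((3/(-3) + 3/(-4)) - 1*(-1)) = -2*((3*(-⅓) + 3*(-¼)) + 1) = -2*((-1 - ¾) + 1) = -2*(-7/4 + 1) = -2*(-¾) = 3/2 ≈ 1.5000)
K(j) = -10 (K(j) = 4 - (-4)*(-5 + 3/2) = 4 - (-4)*(-7)/2 = 4 - 1*14 = 4 - 14 = -10)
K(68) - 1*2610 = -10 - 1*2610 = -10 - 2610 = -2620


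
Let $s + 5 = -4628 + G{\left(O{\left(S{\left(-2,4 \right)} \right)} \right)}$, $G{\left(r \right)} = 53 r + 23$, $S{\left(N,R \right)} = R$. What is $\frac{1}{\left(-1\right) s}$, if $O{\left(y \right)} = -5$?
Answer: $\frac{1}{4875} \approx 0.00020513$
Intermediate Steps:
$G{\left(r \right)} = 23 + 53 r$
$s = -4875$ ($s = -5 + \left(-4628 + \left(23 + 53 \left(-5\right)\right)\right) = -5 + \left(-4628 + \left(23 - 265\right)\right) = -5 - 4870 = -4875$)
$\frac{1}{\left(-1\right) s} = \frac{1}{\left(-1\right) \left(-4875\right)} = \frac{1}{4875}$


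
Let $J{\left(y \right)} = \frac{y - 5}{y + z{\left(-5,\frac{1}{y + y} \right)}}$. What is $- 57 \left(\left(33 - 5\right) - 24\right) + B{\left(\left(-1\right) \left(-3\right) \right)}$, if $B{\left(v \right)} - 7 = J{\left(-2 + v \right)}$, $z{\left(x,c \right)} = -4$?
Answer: $- \frac{659}{3} \approx -219.67$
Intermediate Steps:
$J{\left(y \right)} = \frac{-5 + y}{-4 + y}$ ($J{\left(y \right)} = \frac{y - 5}{y - 4} = \frac{-5 + y}{-4 + y}$)
$B{\left(v \right)} = 7 + \frac{-7 + v}{-6 + v}$ ($B{\left(v \right)} = 7 + \frac{-5 + \left(-2 + v\right)}{-4 + \left(-2 + v\right)} = 7 + \frac{-7 + v}{-6 + v}$)
$- 57 \left(\left(33 - 5\right) - 24\right) + B{\left(\left(-1\right) \left(-3\right) \right)} = - 57 \left(\left(33 - 5\right) - 24\right) + \frac{-49 + 8 \left(\left(-1\right) \left(-3\right)\right)}{-6 - -3} = - 57 \left(\left(33 - 5\right) - 24\right) + \frac{-49 + 8 \cdot 3}{-6 + 3} = - 57 \left(28 - 24\right) + \frac{-49 + 24}{-3} = \left(-57\right) 4 - - \frac{25}{3} = -228 + \frac{25}{3} = - \frac{659}{3}$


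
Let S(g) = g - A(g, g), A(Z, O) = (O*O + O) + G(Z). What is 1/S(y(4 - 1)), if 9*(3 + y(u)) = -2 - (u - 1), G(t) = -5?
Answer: -81/556 ≈ -0.14568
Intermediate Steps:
y(u) = -28/9 - u/9 (y(u) = -3 + (-2 - (u - 1))/9 = -3 + (-2 - (-1 + u))/9 = -3 + (-2 + (1 - u))/9 = -3 + (-1 - u)/9 = -3 + (-1/9 - u/9) = -28/9 - u/9)
A(Z, O) = -5 + O + O**2 (A(Z, O) = (O*O + O) - 5 = (O**2 + O) - 5 = (O + O**2) - 5 = -5 + O + O**2)
S(g) = 5 - g**2 (S(g) = g - (-5 + g + g**2) = g + (5 - g - g**2) = 5 - g**2)
1/S(y(4 - 1)) = 1/(5 - (-28/9 - (4 - 1)/9)**2) = 1/(5 - (-28/9 - 1/9*3)**2) = 1/(5 - (-28/9 - 1/3)**2) = 1/(5 - (-31/9)**2) = 1/(5 - 1*961/81) = 1/(5 - 961/81) = 1/(-556/81) = -81/556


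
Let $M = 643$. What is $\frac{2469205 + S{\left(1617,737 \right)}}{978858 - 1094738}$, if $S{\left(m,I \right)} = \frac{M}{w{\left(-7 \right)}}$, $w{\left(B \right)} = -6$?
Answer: $- \frac{14814587}{695280} \approx -21.307$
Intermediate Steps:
$S{\left(m,I \right)} = - \frac{643}{6}$ ($S{\left(m,I \right)} = \frac{643}{-6} = 643 \left(- \frac{1}{6}\right) = - \frac{643}{6}$)
$\frac{2469205 + S{\left(1617,737 \right)}}{978858 - 1094738} = \frac{2469205 - \frac{643}{6}}{978858 - 1094738} = \frac{14814587}{6 \left(-115880\right)} = \frac{14814587}{6} \left(- \frac{1}{115880}\right) = - \frac{14814587}{695280}$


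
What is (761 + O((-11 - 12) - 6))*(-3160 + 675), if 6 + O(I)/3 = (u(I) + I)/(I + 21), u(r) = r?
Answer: -7601615/4 ≈ -1.9004e+6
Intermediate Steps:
O(I) = -18 + 6*I/(21 + I) (O(I) = -18 + 3*((I + I)/(I + 21)) = -18 + 3*((2*I)/(21 + I)) = -18 + 3*(2*I/(21 + I)) = -18 + 6*I/(21 + I))
(761 + O((-11 - 12) - 6))*(-3160 + 675) = (761 + 6*(-63 - 2*((-11 - 12) - 6))/(21 + ((-11 - 12) - 6)))*(-3160 + 675) = (761 + 6*(-63 - 2*(-23 - 6))/(21 + (-23 - 6)))*(-2485) = (761 + 6*(-63 - 2*(-29))/(21 - 29))*(-2485) = (761 + 6*(-63 + 58)/(-8))*(-2485) = (761 + 6*(-1/8)*(-5))*(-2485) = (761 + 15/4)*(-2485) = (3059/4)*(-2485) = -7601615/4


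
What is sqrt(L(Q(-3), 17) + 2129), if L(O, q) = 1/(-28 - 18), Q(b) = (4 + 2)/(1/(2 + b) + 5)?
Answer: sqrt(4504918)/46 ≈ 46.141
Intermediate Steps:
Q(b) = 6/(5 + 1/(2 + b))
L(O, q) = -1/46 (L(O, q) = 1/(-46) = -1/46)
sqrt(L(Q(-3), 17) + 2129) = sqrt(-1/46 + 2129) = sqrt(97933/46) = sqrt(4504918)/46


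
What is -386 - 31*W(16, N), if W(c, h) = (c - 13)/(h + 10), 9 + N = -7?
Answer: -741/2 ≈ -370.50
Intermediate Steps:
N = -16 (N = -9 - 7 = -16)
W(c, h) = (-13 + c)/(10 + h)
-386 - 31*W(16, N) = -386 - 31*(-13 + 16)/(10 - 16) = -386 - 31*3/(-6) = -386 - (-31)*3/6 = -386 - 31*(-1/2) = -386 + 31/2 = -741/2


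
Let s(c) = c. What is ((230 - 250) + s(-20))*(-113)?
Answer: 4520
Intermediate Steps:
((230 - 250) + s(-20))*(-113) = ((230 - 250) - 20)*(-113) = (-20 - 20)*(-113) = -40*(-113) = 4520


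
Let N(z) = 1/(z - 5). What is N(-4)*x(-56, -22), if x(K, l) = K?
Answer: 56/9 ≈ 6.2222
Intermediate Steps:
N(z) = 1/(-5 + z)
N(-4)*x(-56, -22) = -56/(-5 - 4) = -56/(-9) = -⅑*(-56) = 56/9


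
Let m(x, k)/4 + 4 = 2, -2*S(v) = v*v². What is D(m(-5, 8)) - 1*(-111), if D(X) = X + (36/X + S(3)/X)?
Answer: 1603/16 ≈ 100.19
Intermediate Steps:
S(v) = -v³/2 (S(v) = -v*v²/2 = -v³/2)
m(x, k) = -8 (m(x, k) = -16 + 4*2 = -16 + 8 = -8)
D(X) = X + 45/(2*X) (D(X) = X + (36/X + (-½*3³)/X) = X + (36/X + (-½*27)/X) = X + (36/X - 27/(2*X)) = X + 45/(2*X))
D(m(-5, 8)) - 1*(-111) = (-8 + (45/2)/(-8)) - 1*(-111) = (-8 + (45/2)*(-⅛)) + 111 = (-8 - 45/16) + 111 = -173/16 + 111 = 1603/16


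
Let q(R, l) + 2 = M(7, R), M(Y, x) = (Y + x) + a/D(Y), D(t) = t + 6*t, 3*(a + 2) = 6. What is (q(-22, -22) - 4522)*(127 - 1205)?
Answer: 4893042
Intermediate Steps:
a = 0 (a = -2 + (1/3)*6 = -2 + 2 = 0)
D(t) = 7*t
M(Y, x) = Y + x (M(Y, x) = (Y + x) + 0/((7*Y)) = (Y + x) + 0*(1/(7*Y)) = (Y + x) + 0 = Y + x)
q(R, l) = 5 + R (q(R, l) = -2 + (7 + R) = 5 + R)
(q(-22, -22) - 4522)*(127 - 1205) = ((5 - 22) - 4522)*(127 - 1205) = (-17 - 4522)*(-1078) = -4539*(-1078) = 4893042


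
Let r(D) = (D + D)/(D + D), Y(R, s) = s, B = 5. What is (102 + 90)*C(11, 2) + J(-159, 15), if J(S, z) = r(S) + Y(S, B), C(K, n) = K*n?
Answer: 4230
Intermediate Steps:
r(D) = 1 (r(D) = (2*D)/((2*D)) = (2*D)*(1/(2*D)) = 1)
J(S, z) = 6 (J(S, z) = 1 + 5 = 6)
(102 + 90)*C(11, 2) + J(-159, 15) = (102 + 90)*(11*2) + 6 = 192*22 + 6 = 4224 + 6 = 4230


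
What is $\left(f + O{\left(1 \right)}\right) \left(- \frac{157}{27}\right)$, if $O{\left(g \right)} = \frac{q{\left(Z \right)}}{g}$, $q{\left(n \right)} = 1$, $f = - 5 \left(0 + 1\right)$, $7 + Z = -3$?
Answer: $\frac{628}{27} \approx 23.259$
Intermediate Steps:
$Z = -10$ ($Z = -7 - 3 = -10$)
$f = -5$ ($f = \left(-5\right) 1 = -5$)
$O{\left(g \right)} = \frac{1}{g}$ ($O{\left(g \right)} = 1 \frac{1}{g} = \frac{1}{g}$)
$\left(f + O{\left(1 \right)}\right) \left(- \frac{157}{27}\right) = \left(-5 + 1^{-1}\right) \left(- \frac{157}{27}\right) = \left(-5 + 1\right) \left(\left(-157\right) \frac{1}{27}\right) = \left(-4\right) \left(- \frac{157}{27}\right) = \frac{628}{27}$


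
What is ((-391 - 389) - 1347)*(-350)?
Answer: 744450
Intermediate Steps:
((-391 - 389) - 1347)*(-350) = (-780 - 1347)*(-350) = -2127*(-350) = 744450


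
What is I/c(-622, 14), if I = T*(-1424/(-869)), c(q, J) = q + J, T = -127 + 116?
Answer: 89/3002 ≈ 0.029647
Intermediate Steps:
T = -11
c(q, J) = J + q
I = -1424/79 (I = -(-15664)/(-869) = -(-15664)*(-1)/869 = -11*1424/869 = -1424/79 ≈ -18.025)
I/c(-622, 14) = -1424/(79*(14 - 622)) = -1424/79/(-608) = -1424/79*(-1/608) = 89/3002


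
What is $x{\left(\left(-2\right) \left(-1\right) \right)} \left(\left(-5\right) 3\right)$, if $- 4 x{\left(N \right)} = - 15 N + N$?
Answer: $-105$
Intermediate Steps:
$x{\left(N \right)} = \frac{7 N}{2}$ ($x{\left(N \right)} = - \frac{- 15 N + N}{4} = - \frac{\left(-14\right) N}{4} = \frac{7 N}{2}$)
$x{\left(\left(-2\right) \left(-1\right) \right)} \left(\left(-5\right) 3\right) = \frac{7 \left(\left(-2\right) \left(-1\right)\right)}{2} \left(\left(-5\right) 3\right) = \frac{7}{2} \cdot 2 \left(-15\right) = 7 \left(-15\right) = -105$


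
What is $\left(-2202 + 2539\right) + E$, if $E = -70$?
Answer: $267$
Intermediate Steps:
$\left(-2202 + 2539\right) + E = \left(-2202 + 2539\right) - 70 = 337 - 70 = 267$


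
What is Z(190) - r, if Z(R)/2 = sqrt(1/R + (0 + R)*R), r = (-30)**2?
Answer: -900 + sqrt(1303210190)/95 ≈ -520.00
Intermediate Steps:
r = 900
Z(R) = 2*sqrt(1/R + R**2) (Z(R) = 2*sqrt(1/R + (0 + R)*R) = 2*sqrt(1/R + R*R) = 2*sqrt(1/R + R**2))
Z(190) - r = 2*sqrt((1 + 190**3)/190) - 1*900 = 2*sqrt((1 + 6859000)/190) - 900 = 2*sqrt((1/190)*6859001) - 900 = 2*sqrt(6859001/190) - 900 = 2*(sqrt(1303210190)/190) - 900 = sqrt(1303210190)/95 - 900 = -900 + sqrt(1303210190)/95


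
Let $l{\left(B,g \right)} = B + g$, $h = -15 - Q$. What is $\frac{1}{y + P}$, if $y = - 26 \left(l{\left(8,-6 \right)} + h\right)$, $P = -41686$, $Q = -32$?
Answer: $- \frac{1}{42180} \approx -2.3708 \cdot 10^{-5}$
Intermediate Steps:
$h = 17$ ($h = -15 - -32 = -15 + 32 = 17$)
$y = -494$ ($y = - 26 \left(\left(8 - 6\right) + 17\right) = - 26 \left(2 + 17\right) = \left(-26\right) 19 = -494$)
$\frac{1}{y + P} = \frac{1}{-494 - 41686} = \frac{1}{-42180} = - \frac{1}{42180}$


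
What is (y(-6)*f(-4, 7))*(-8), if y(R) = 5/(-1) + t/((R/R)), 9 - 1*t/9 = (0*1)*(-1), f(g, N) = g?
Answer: 2432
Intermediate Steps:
t = 81 (t = 81 - 9*0*1*(-1) = 81 - 0*(-1) = 81 - 9*0 = 81 + 0 = 81)
y(R) = 76 (y(R) = 5/(-1) + 81/((R/R)) = 5*(-1) + 81/1 = -5 + 81*1 = -5 + 81 = 76)
(y(-6)*f(-4, 7))*(-8) = (76*(-4))*(-8) = -304*(-8) = 2432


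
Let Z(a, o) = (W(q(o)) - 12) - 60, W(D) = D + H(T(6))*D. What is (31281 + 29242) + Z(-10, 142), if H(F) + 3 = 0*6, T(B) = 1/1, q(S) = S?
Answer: 60167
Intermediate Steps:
T(B) = 1
H(F) = -3 (H(F) = -3 + 0*6 = -3 + 0 = -3)
W(D) = -2*D (W(D) = D - 3*D = -2*D)
Z(a, o) = -72 - 2*o (Z(a, o) = (-2*o - 12) - 60 = (-12 - 2*o) - 60 = -72 - 2*o)
(31281 + 29242) + Z(-10, 142) = (31281 + 29242) + (-72 - 2*142) = 60523 + (-72 - 284) = 60523 - 356 = 60167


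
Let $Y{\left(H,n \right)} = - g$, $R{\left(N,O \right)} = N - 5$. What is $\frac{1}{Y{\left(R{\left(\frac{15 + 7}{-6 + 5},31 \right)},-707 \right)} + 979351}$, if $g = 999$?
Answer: $\frac{1}{978352} \approx 1.0221 \cdot 10^{-6}$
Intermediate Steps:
$R{\left(N,O \right)} = -5 + N$
$Y{\left(H,n \right)} = -999$ ($Y{\left(H,n \right)} = \left(-1\right) 999 = -999$)
$\frac{1}{Y{\left(R{\left(\frac{15 + 7}{-6 + 5},31 \right)},-707 \right)} + 979351} = \frac{1}{-999 + 979351} = \frac{1}{978352}$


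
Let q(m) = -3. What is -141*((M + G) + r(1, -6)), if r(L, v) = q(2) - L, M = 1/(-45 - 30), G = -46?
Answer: 176297/25 ≈ 7051.9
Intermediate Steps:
M = -1/75 (M = 1/(-75) = -1/75 ≈ -0.013333)
r(L, v) = -3 - L
-141*((M + G) + r(1, -6)) = -141*((-1/75 - 46) + (-3 - 1*1)) = -141*(-3451/75 + (-3 - 1)) = -141*(-3451/75 - 4) = -141*(-3751/75) = 176297/25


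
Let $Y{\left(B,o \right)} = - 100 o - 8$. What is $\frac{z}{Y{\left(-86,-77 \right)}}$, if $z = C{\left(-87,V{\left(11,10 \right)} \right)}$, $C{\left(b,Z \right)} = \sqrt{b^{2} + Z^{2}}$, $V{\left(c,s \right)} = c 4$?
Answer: $\frac{\sqrt{9505}}{7692} \approx 0.012675$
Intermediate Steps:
$Y{\left(B,o \right)} = -8 - 100 o$
$V{\left(c,s \right)} = 4 c$
$C{\left(b,Z \right)} = \sqrt{Z^{2} + b^{2}}$
$z = \sqrt{9505}$ ($z = \sqrt{\left(4 \cdot 11\right)^{2} + \left(-87\right)^{2}} = \sqrt{44^{2} + 7569} = \sqrt{1936 + 7569} = \sqrt{9505} \approx 97.494$)
$\frac{z}{Y{\left(-86,-77 \right)}} = \frac{\sqrt{9505}}{-8 - -7700} = \frac{\sqrt{9505}}{-8 + 7700} = \frac{\sqrt{9505}}{7692}$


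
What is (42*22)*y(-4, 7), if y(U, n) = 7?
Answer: 6468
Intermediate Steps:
(42*22)*y(-4, 7) = (42*22)*7 = 924*7 = 6468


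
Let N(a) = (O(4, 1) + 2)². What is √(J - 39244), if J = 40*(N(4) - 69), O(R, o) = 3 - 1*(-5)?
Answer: 2*I*√9501 ≈ 194.95*I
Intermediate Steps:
O(R, o) = 8 (O(R, o) = 3 + 5 = 8)
N(a) = 100 (N(a) = (8 + 2)² = 10² = 100)
J = 1240 (J = 40*(100 - 69) = 40*31 = 1240)
√(J - 39244) = √(1240 - 39244) = √(-38004) = 2*I*√9501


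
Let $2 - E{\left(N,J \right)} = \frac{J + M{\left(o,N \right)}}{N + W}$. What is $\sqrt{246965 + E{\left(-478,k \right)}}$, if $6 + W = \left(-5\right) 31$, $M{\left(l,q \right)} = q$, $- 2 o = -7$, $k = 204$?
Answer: $\frac{\sqrt{11204626369}}{213} \approx 496.96$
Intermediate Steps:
$o = \frac{7}{2}$ ($o = \left(- \frac{1}{2}\right) \left(-7\right) = \frac{7}{2} \approx 3.5$)
$W = -161$ ($W = -6 - 155 = -161$)
$E{\left(N,J \right)} = 2 - \frac{J + N}{-161 + N}$ ($E{\left(N,J \right)} = 2 - \frac{J + N}{N - 161} = 2 - \frac{J + N}{-161 + N}$)
$\sqrt{246965 + E{\left(-478,k \right)}} = \sqrt{246965 + \frac{-322 - 478 - 204}{-161 - 478}} = \sqrt{246965 + \frac{-322 - 478 - 204}{-639}} = \sqrt{246965 - - \frac{1004}{639}} = \sqrt{246965 + \frac{1004}{639}} = \sqrt{\frac{157811639}{639}} = \frac{\sqrt{11204626369}}{213}$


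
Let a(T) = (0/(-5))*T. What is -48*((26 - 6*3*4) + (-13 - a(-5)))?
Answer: 2832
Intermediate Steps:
a(T) = 0 (a(T) = (0*(-⅕))*T = 0*T = 0)
-48*((26 - 6*3*4) + (-13 - a(-5))) = -48*((26 - 6*3*4) + (-13 - 1*0)) = -48*((26 - 18*4) + (-13 + 0)) = -48*((26 - 1*72) - 13) = -48*((26 - 72) - 13) = -48*(-46 - 13) = -48*(-59) = 2832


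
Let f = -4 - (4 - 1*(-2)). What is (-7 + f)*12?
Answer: -204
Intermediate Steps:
f = -10 (f = -4 - (4 + 2) = -4 - 1*6 = -4 - 6 = -10)
(-7 + f)*12 = (-7 - 10)*12 = -17*12 = -204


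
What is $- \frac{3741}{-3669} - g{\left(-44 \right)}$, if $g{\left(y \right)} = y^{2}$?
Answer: $- \frac{2366481}{1223} \approx -1935.0$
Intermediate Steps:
$- \frac{3741}{-3669} - g{\left(-44 \right)} = - \frac{3741}{-3669} - \left(-44\right)^{2} = \left(-3741\right) \left(- \frac{1}{3669}\right) - 1936 = \frac{1247}{1223} - 1936 = - \frac{2366481}{1223}$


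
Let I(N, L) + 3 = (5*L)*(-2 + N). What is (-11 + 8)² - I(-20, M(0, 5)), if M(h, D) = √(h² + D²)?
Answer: 562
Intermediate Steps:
M(h, D) = √(D² + h²)
I(N, L) = -3 + 5*L*(-2 + N) (I(N, L) = -3 + (5*L)*(-2 + N) = -3 + 5*L*(-2 + N))
(-11 + 8)² - I(-20, M(0, 5)) = (-11 + 8)² - (-3 - 10*√(5² + 0²) + 5*√(5² + 0²)*(-20)) = (-3)² - (-3 - 10*√(25 + 0) + 5*√(25 + 0)*(-20)) = 9 - (-3 - 10*√25 + 5*√25*(-20)) = 9 - (-3 - 10*5 + 5*5*(-20)) = 9 - (-3 - 50 - 500) = 9 - 1*(-553) = 9 + 553 = 562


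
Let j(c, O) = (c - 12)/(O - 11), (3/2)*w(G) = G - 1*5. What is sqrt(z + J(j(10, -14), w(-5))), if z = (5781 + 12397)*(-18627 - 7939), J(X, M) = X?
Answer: I*sqrt(12072918698)/5 ≈ 21975.0*I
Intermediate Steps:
w(G) = -10/3 + 2*G/3 (w(G) = 2*(G - 1*5)/3 = 2*(G - 5)/3 = 2*(-5 + G)/3 = -10/3 + 2*G/3)
j(c, O) = (-12 + c)/(-11 + O)
z = -482916748 (z = 18178*(-26566) = -482916748)
sqrt(z + J(j(10, -14), w(-5))) = sqrt(-482916748 + (-12 + 10)/(-11 - 14)) = sqrt(-482916748 - 2/(-25)) = sqrt(-482916748 - 1/25*(-2)) = sqrt(-482916748 + 2/25) = sqrt(-12072918698/25) = I*sqrt(12072918698)/5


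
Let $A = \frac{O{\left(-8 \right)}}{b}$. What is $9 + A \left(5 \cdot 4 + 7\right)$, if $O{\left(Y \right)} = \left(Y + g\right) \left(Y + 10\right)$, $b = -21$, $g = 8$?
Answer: $9$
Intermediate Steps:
$O{\left(Y \right)} = \left(8 + Y\right) \left(10 + Y\right)$ ($O{\left(Y \right)} = \left(Y + 8\right) \left(Y + 10\right) = \left(8 + Y\right) \left(10 + Y\right)$)
$A = 0$ ($A = \frac{80 + \left(-8\right)^{2} + 18 \left(-8\right)}{-21} = \left(80 + 64 - 144\right) \left(- \frac{1}{21}\right) = 0 \left(- \frac{1}{21}\right) = 0$)
$9 + A \left(5 \cdot 4 + 7\right) = 9 + 0 \left(5 \cdot 4 + 7\right) = 9 + 0 \left(20 + 7\right) = 9 + 0 \cdot 27 = 9 + 0 = 9$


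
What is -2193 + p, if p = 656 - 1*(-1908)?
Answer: 371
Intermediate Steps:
p = 2564 (p = 656 + 1908 = 2564)
-2193 + p = -2193 + 2564 = 371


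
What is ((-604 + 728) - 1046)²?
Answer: 850084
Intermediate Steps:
((-604 + 728) - 1046)² = (124 - 1046)² = (-922)² = 850084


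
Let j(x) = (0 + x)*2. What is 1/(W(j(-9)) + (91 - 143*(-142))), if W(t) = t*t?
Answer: 1/20721 ≈ 4.8260e-5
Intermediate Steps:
j(x) = 2*x (j(x) = x*2 = 2*x)
W(t) = t²
1/(W(j(-9)) + (91 - 143*(-142))) = 1/((2*(-9))² + (91 - 143*(-142))) = 1/((-18)² + (91 + 20306)) = 1/(324 + 20397) = 1/20721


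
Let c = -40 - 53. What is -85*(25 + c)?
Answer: 5780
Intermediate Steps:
c = -93
-85*(25 + c) = -85*(25 - 93) = -85*(-68) = 5780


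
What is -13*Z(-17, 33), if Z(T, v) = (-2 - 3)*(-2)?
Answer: -130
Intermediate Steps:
Z(T, v) = 10 (Z(T, v) = -5*(-2) = 10)
-13*Z(-17, 33) = -13*10 = -130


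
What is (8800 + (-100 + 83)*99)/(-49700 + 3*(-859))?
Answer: -7117/52277 ≈ -0.13614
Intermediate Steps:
(8800 + (-100 + 83)*99)/(-49700 + 3*(-859)) = (8800 - 17*99)/(-49700 - 2577) = (8800 - 1683)/(-52277) = 7117*(-1/52277) = -7117/52277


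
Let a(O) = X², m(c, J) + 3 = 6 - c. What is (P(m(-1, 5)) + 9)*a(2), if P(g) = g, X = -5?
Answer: 325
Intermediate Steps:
m(c, J) = 3 - c (m(c, J) = -3 + (6 - c) = 3 - c)
a(O) = 25 (a(O) = (-5)² = 25)
(P(m(-1, 5)) + 9)*a(2) = ((3 - 1*(-1)) + 9)*25 = ((3 + 1) + 9)*25 = (4 + 9)*25 = 13*25 = 325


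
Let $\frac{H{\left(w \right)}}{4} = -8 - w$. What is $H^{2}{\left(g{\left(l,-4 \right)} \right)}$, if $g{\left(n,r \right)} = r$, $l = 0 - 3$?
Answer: $256$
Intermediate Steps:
$l = -3$ ($l = 0 - 3 = -3$)
$H{\left(w \right)} = -32 - 4 w$ ($H{\left(w \right)} = 4 \left(-8 - w\right) = -32 - 4 w$)
$H^{2}{\left(g{\left(l,-4 \right)} \right)} = \left(-32 - -16\right)^{2} = \left(-32 + 16\right)^{2} = \left(-16\right)^{2} = 256$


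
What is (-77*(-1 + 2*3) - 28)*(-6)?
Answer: 2478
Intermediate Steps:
(-77*(-1 + 2*3) - 28)*(-6) = (-77*(-1 + 6) - 28)*(-6) = (-77*5 - 28)*(-6) = (-385 - 28)*(-6) = -413*(-6) = 2478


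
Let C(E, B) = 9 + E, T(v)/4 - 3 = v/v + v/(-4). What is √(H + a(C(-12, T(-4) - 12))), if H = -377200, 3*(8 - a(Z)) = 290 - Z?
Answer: I*√3395607/3 ≈ 614.24*I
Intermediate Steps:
T(v) = 16 - v (T(v) = 12 + 4*(v/v + v/(-4)) = 12 + 4*(1 + v*(-¼)) = 12 + 4*(1 - v/4) = 12 + (4 - v) = 16 - v)
a(Z) = -266/3 + Z/3 (a(Z) = 8 - (290 - Z)/3 = 8 + (-290/3 + Z/3) = -266/3 + Z/3)
√(H + a(C(-12, T(-4) - 12))) = √(-377200 + (-266/3 + (9 - 12)/3)) = √(-377200 + (-266/3 + (⅓)*(-3))) = √(-377200 + (-266/3 - 1)) = √(-377200 - 269/3) = √(-1131869/3) = I*√3395607/3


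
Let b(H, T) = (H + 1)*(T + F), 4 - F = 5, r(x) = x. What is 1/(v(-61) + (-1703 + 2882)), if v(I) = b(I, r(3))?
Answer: 1/1059 ≈ 0.00094429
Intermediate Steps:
F = -1 (F = 4 - 1*5 = 4 - 5 = -1)
b(H, T) = (1 + H)*(-1 + T) (b(H, T) = (H + 1)*(T - 1) = (1 + H)*(-1 + T))
v(I) = 2 + 2*I (v(I) = -1 + 3 - I + I*3 = -1 + 3 - I + 3*I = 2 + 2*I)
1/(v(-61) + (-1703 + 2882)) = 1/((2 + 2*(-61)) + (-1703 + 2882)) = 1/((2 - 122) + 1179) = 1/(-120 + 1179) = 1/1059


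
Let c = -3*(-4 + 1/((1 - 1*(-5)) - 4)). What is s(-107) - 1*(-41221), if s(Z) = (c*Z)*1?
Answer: 80195/2 ≈ 40098.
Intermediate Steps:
c = 21/2 (c = -3*(-4 + 1/((1 + 5) - 4)) = -3*(-4 + 1/(6 - 4)) = -3*(-4 + 1/2) = -3*(-7/2) = 21/2 ≈ 10.500)
s(Z) = 21*Z/2 (s(Z) = (21*Z/2)*1 = 21*Z/2)
s(-107) - 1*(-41221) = (21/2)*(-107) - 1*(-41221) = -2247/2 + 41221 = 80195/2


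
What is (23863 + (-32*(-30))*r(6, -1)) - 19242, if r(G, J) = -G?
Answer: -1139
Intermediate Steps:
(23863 + (-32*(-30))*r(6, -1)) - 19242 = (23863 + (-32*(-30))*(-1*6)) - 19242 = (23863 + 960*(-6)) - 19242 = (23863 - 5760) - 19242 = 18103 - 19242 = -1139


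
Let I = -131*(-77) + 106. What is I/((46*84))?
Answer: 10193/3864 ≈ 2.6379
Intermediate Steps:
I = 10193 (I = 10087 + 106 = 10193)
I/((46*84)) = 10193/((46*84)) = 10193/3864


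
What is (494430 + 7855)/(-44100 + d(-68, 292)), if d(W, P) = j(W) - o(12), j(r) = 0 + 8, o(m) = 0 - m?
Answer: -100457/8816 ≈ -11.395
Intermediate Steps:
o(m) = -m
j(r) = 8
d(W, P) = 20 (d(W, P) = 8 - (-1)*12 = 8 - 1*(-12) = 8 + 12 = 20)
(494430 + 7855)/(-44100 + d(-68, 292)) = (494430 + 7855)/(-44100 + 20) = 502285/(-44080) = 502285*(-1/44080) = -100457/8816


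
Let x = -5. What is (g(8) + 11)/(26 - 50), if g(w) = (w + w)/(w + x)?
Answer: -49/72 ≈ -0.68056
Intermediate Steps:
g(w) = 2*w/(-5 + w) (g(w) = (w + w)/(w - 5) = (2*w)/(-5 + w) = 2*w/(-5 + w))
(g(8) + 11)/(26 - 50) = (2*8/(-5 + 8) + 11)/(26 - 50) = (2*8/3 + 11)/(-24) = (2*8*(⅓) + 11)*(-1/24) = (16/3 + 11)*(-1/24) = (49/3)*(-1/24) = -49/72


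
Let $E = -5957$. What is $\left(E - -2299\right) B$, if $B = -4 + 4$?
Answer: $0$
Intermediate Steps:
$B = 0$
$\left(E - -2299\right) B = \left(-5957 - -2299\right) 0 = \left(-5957 + 2299\right) 0 = \left(-3658\right) 0 = 0$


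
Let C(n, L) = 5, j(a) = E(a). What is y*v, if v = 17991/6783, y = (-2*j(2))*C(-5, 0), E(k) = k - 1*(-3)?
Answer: -299850/2261 ≈ -132.62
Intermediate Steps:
E(k) = 3 + k (E(k) = k + 3 = 3 + k)
j(a) = 3 + a
y = -50 (y = -2*(3 + 2)*5 = -2*5*5 = -10*5 = -50)
v = 5997/2261 (v = 17991*(1/6783) = 5997/2261 ≈ 2.6524)
y*v = -50*5997/2261 = -299850/2261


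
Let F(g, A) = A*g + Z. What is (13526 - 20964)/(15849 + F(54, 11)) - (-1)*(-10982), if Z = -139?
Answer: -89528983/8152 ≈ -10982.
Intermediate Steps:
F(g, A) = -139 + A*g (F(g, A) = A*g - 139 = -139 + A*g)
(13526 - 20964)/(15849 + F(54, 11)) - (-1)*(-10982) = (13526 - 20964)/(15849 + (-139 + 11*54)) - (-1)*(-10982) = -7438/(15849 + (-139 + 594)) - 1*10982 = -7438/(15849 + 455) - 10982 = -7438/16304 - 10982 = -7438*1/16304 - 10982 = -3719/8152 - 10982 = -89528983/8152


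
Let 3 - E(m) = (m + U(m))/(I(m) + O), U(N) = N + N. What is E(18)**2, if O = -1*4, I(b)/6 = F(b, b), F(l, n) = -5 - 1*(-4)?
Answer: 1764/25 ≈ 70.560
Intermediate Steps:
F(l, n) = -1 (F(l, n) = -5 + 4 = -1)
U(N) = 2*N
I(b) = -6 (I(b) = 6*(-1) = -6)
O = -4
E(m) = 3 + 3*m/10 (E(m) = 3 - (m + 2*m)/(-6 - 4) = 3 - 3*m/(-10) = 3 - 3*m*(-1)/10 = 3 - (-3)*m/10 = 3 + 3*m/10)
E(18)**2 = (3 + (3/10)*18)**2 = (3 + 27/5)**2 = (42/5)**2 = 1764/25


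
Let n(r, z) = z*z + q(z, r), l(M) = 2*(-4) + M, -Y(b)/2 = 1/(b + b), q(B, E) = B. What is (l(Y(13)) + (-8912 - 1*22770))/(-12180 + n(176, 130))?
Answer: -411971/63050 ≈ -6.5340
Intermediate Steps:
Y(b) = -1/b (Y(b) = -2/(b + b) = -2*1/(2*b) = -1/b)
l(M) = -8 + M
n(r, z) = z + z**2 (n(r, z) = z*z + z = z**2 + z = z + z**2)
(l(Y(13)) + (-8912 - 1*22770))/(-12180 + n(176, 130)) = ((-8 - 1/13) + (-8912 - 1*22770))/(-12180 + 130*(1 + 130)) = ((-8 - 1*1/13) + (-8912 - 22770))/(-12180 + 130*131) = ((-8 - 1/13) - 31682)/(-12180 + 17030) = (-105/13 - 31682)/4850 = -411971/13*1/4850 = -411971/63050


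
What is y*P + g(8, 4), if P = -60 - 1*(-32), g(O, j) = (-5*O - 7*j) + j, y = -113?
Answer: 3100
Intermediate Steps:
g(O, j) = -6*j - 5*O (g(O, j) = (-7*j - 5*O) + j = -6*j - 5*O)
P = -28 (P = -60 + 32 = -28)
y*P + g(8, 4) = -113*(-28) + (-6*4 - 5*8) = 3164 + (-24 - 40) = 3164 - 64 = 3100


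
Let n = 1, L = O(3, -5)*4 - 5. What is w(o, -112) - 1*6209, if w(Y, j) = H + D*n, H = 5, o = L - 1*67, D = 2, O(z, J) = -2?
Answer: -6202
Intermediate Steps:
L = -13 (L = -2*4 - 5 = -8 - 5 = -13)
o = -80 (o = -13 - 1*67 = -13 - 67 = -80)
w(Y, j) = 7 (w(Y, j) = 5 + 2*1 = 5 + 2 = 7)
w(o, -112) - 1*6209 = 7 - 1*6209 = 7 - 6209 = -6202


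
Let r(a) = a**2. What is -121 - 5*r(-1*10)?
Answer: -621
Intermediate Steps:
-121 - 5*r(-1*10) = -121 - 5*(-1*10)**2 = -121 - 5*(-10)**2 = -121 - 5*100 = -121 - 500 = -621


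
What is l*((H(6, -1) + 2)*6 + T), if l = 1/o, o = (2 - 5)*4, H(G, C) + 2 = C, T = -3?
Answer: 3/4 ≈ 0.75000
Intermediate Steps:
H(G, C) = -2 + C
o = -12 (o = -3*4 = -12)
l = -1/12 (l = 1/(-12) = -1/12 ≈ -0.083333)
l*((H(6, -1) + 2)*6 + T) = -(((-2 - 1) + 2)*6 - 3)/12 = -((-3 + 2)*6 - 3)/12 = -(-1*6 - 3)/12 = -(-6 - 3)/12 = -1/12*(-9) = 3/4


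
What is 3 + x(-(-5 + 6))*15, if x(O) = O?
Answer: -12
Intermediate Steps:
3 + x(-(-5 + 6))*15 = 3 - (-5 + 6)*15 = 3 - 1*1*15 = 3 - 1*15 = 3 - 15 = -12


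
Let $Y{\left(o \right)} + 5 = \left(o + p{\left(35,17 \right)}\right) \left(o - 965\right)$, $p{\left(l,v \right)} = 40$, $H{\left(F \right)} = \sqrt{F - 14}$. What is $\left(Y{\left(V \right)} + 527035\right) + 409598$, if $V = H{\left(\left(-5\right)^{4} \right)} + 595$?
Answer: $702289 + 265 \sqrt{611} \approx 7.0884 \cdot 10^{5}$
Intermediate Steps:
$H{\left(F \right)} = \sqrt{-14 + F}$
$V = 595 + \sqrt{611}$ ($V = \sqrt{-14 + \left(-5\right)^{4}} + 595 = \sqrt{-14 + 625} + 595 = \sqrt{611} + 595 = 595 + \sqrt{611} \approx 619.72$)
$Y{\left(o \right)} = -5 + \left(-965 + o\right) \left(40 + o\right)$ ($Y{\left(o \right)} = -5 + \left(o + 40\right) \left(o - 965\right) = -5 + \left(40 + o\right) \left(-965 + o\right) = -5 + \left(-965 + o\right) \left(40 + o\right)$)
$\left(Y{\left(V \right)} + 527035\right) + 409598 = \left(\left(-38605 + \left(595 + \sqrt{611}\right)^{2} - 925 \left(595 + \sqrt{611}\right)\right) + 527035\right) + 409598 = \left(\left(-38605 + \left(595 + \sqrt{611}\right)^{2} - \left(550375 + 925 \sqrt{611}\right)\right) + 527035\right) + 409598 = \left(\left(-588980 + \left(595 + \sqrt{611}\right)^{2} - 925 \sqrt{611}\right) + 527035\right) + 409598 = \left(-61945 + \left(595 + \sqrt{611}\right)^{2} - 925 \sqrt{611}\right) + 409598 = 347653 + \left(595 + \sqrt{611}\right)^{2} - 925 \sqrt{611}$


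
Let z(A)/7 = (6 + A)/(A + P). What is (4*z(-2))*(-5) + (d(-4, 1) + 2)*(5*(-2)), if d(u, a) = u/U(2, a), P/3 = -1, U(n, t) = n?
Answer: 112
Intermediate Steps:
P = -3 (P = 3*(-1) = -3)
d(u, a) = u/2
z(A) = 7*(6 + A)/(-3 + A) (z(A) = 7*((6 + A)/(A - 3)) = 7*((6 + A)/(-3 + A)) = 7*(6 + A)/(-3 + A))
(4*z(-2))*(-5) + (d(-4, 1) + 2)*(5*(-2)) = (4*(7*(6 - 2)/(-3 - 2)))*(-5) + ((½)*(-4) + 2)*(5*(-2)) = (4*(7*4/(-5)))*(-5) + (-2 + 2)*(-10) = (4*(7*(-⅕)*4))*(-5) + 0*(-10) = (4*(-28/5))*(-5) + 0 = -112/5*(-5) + 0 = 112 + 0 = 112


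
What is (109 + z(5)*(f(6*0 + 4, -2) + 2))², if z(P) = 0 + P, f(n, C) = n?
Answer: 19321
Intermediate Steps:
z(P) = P
(109 + z(5)*(f(6*0 + 4, -2) + 2))² = (109 + 5*((6*0 + 4) + 2))² = (109 + 5*((0 + 4) + 2))² = (109 + 5*(4 + 2))² = (109 + 5*6)² = (109 + 30)² = 139² = 19321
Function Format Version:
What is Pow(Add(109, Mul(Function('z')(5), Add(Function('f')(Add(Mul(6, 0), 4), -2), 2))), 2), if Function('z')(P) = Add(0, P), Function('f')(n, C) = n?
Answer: 19321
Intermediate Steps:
Function('z')(P) = P
Pow(Add(109, Mul(Function('z')(5), Add(Function('f')(Add(Mul(6, 0), 4), -2), 2))), 2) = Pow(Add(109, Mul(5, Add(Add(Mul(6, 0), 4), 2))), 2) = Pow(Add(109, Mul(5, Add(Add(0, 4), 2))), 2) = Pow(Add(109, Mul(5, Add(4, 2))), 2) = Pow(Add(109, Mul(5, 6)), 2) = Pow(Add(109, 30), 2) = Pow(139, 2) = 19321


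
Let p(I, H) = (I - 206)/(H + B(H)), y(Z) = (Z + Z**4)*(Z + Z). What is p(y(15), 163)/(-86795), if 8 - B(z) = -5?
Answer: -759497/7637960 ≈ -0.099437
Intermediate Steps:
B(z) = 13 (B(z) = 8 - 1*(-5) = 8 + 5 = 13)
y(Z) = 2*Z*(Z + Z**4) (y(Z) = (Z + Z**4)*(2*Z) = 2*Z*(Z + Z**4))
p(I, H) = (-206 + I)/(13 + H) (p(I, H) = (I - 206)/(H + 13) = (-206 + I)/(13 + H))
p(y(15), 163)/(-86795) = ((-206 + 2*15**2*(1 + 15**3))/(13 + 163))/(-86795) = ((-206 + 2*225*(1 + 3375))/176)*(-1/86795) = ((-206 + 2*225*3376)/176)*(-1/86795) = ((-206 + 1519200)/176)*(-1/86795) = ((1/176)*1518994)*(-1/86795) = (759497/88)*(-1/86795) = -759497/7637960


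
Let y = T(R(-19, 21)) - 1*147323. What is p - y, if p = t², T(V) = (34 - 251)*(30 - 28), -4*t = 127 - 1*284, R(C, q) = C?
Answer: 2388761/16 ≈ 1.4930e+5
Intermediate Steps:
t = 157/4 (t = -(127 - 1*284)/4 = -(127 - 284)/4 = -¼*(-157) = 157/4 ≈ 39.250)
T(V) = -434 (T(V) = -217*2 = -434)
y = -147757 (y = -434 - 1*147323 = -434 - 147323 = -147757)
p = 24649/16 (p = (157/4)² = 24649/16 ≈ 1540.6)
p - y = 24649/16 - 1*(-147757) = 24649/16 + 147757 = 2388761/16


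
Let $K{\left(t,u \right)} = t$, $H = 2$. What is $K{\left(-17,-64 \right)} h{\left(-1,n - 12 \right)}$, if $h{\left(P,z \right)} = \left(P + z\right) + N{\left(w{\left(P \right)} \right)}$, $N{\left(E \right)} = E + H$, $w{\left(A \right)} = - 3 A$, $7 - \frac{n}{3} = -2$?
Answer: $-323$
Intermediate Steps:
$n = 27$ ($n = 21 - -6 = 21 + 6 = 27$)
$N{\left(E \right)} = 2 + E$ ($N{\left(E \right)} = E + 2 = 2 + E$)
$h{\left(P,z \right)} = 2 + z - 2 P$ ($h{\left(P,z \right)} = \left(P + z\right) - \left(-2 + 3 P\right) = 2 + z - 2 P$)
$K{\left(-17,-64 \right)} h{\left(-1,n - 12 \right)} = - 17 \left(2 + \left(27 - 12\right) - -2\right) = - 17 \left(2 + \left(27 - 12\right) + 2\right) = - 17 \left(2 + 15 + 2\right) = \left(-17\right) 19 = -323$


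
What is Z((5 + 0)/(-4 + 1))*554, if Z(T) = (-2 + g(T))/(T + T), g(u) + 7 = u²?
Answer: 15512/15 ≈ 1034.1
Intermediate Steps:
g(u) = -7 + u²
Z(T) = (-9 + T²)/(2*T) (Z(T) = (-2 + (-7 + T²))/(T + T) = (-9 + T²)/((2*T)) = (-9 + T²)*(1/(2*T)) = (-9 + T²)/(2*T))
Z((5 + 0)/(-4 + 1))*554 = ((-9 + ((5 + 0)/(-4 + 1))²)/(2*(((5 + 0)/(-4 + 1)))))*554 = ((-9 + (5/(-3))²)/(2*((5/(-3)))))*554 = ((-9 + (5*(-⅓))²)/(2*((5*(-⅓)))))*554 = ((-9 + (-5/3)²)/(2*(-5/3)))*554 = ((½)*(-⅗)*(-9 + 25/9))*554 = ((½)*(-⅗)*(-56/9))*554 = (28/15)*554 = 15512/15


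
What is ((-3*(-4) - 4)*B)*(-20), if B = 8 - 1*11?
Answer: 480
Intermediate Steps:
B = -3 (B = 8 - 11 = -3)
((-3*(-4) - 4)*B)*(-20) = ((-3*(-4) - 4)*(-3))*(-20) = ((12 - 4)*(-3))*(-20) = (8*(-3))*(-20) = -24*(-20) = 480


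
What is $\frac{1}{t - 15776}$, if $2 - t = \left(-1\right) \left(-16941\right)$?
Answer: $- \frac{1}{32715} \approx -3.0567 \cdot 10^{-5}$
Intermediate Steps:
$t = -16939$ ($t = 2 - \left(-1\right) \left(-16941\right) = 2 - 16941 = -16939$)
$\frac{1}{t - 15776} = \frac{1}{-16939 - 15776} = \frac{1}{-32715} = - \frac{1}{32715}$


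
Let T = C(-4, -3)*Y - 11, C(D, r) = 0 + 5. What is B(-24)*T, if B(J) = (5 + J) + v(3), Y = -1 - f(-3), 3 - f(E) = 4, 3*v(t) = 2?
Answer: 605/3 ≈ 201.67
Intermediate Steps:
C(D, r) = 5
v(t) = ⅔ (v(t) = (⅓)*2 = ⅔)
f(E) = -1 (f(E) = 3 - 1*4 = 3 - 4 = -1)
Y = 0 (Y = -1 - 1*(-1) = -1 + 1 = 0)
B(J) = 17/3 + J (B(J) = (5 + J) + ⅔ = 17/3 + J)
T = -11 (T = 5*0 - 11 = 0 - 11 = -11)
B(-24)*T = (17/3 - 24)*(-11) = -55/3*(-11) = 605/3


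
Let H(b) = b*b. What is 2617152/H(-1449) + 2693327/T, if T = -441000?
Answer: -3401925949/699867000 ≈ -4.8608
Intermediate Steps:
H(b) = b²
2617152/H(-1449) + 2693327/T = 2617152/((-1449)²) + 2693327/(-441000) = 2617152/2099601 + 2693327*(-1/441000) = 2617152*(1/2099601) - 384761/63000 = 872384/699867 - 384761/63000 = -3401925949/699867000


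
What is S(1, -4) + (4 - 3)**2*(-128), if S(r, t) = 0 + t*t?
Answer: -112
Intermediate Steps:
S(r, t) = t**2 (S(r, t) = 0 + t**2 = t**2)
S(1, -4) + (4 - 3)**2*(-128) = (-4)**2 + (4 - 3)**2*(-128) = 16 + 1**2*(-128) = 16 + 1*(-128) = 16 - 128 = -112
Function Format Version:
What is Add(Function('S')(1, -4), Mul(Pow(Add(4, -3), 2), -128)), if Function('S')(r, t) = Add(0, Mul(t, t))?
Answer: -112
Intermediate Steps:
Function('S')(r, t) = Pow(t, 2) (Function('S')(r, t) = Add(0, Pow(t, 2)) = Pow(t, 2))
Add(Function('S')(1, -4), Mul(Pow(Add(4, -3), 2), -128)) = Add(Pow(-4, 2), Mul(Pow(Add(4, -3), 2), -128)) = Add(16, Mul(Pow(1, 2), -128)) = Add(16, Mul(1, -128)) = Add(16, -128) = -112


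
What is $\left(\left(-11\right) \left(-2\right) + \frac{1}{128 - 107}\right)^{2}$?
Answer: $\frac{214369}{441} \approx 486.1$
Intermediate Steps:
$\left(\left(-11\right) \left(-2\right) + \frac{1}{128 - 107}\right)^{2} = \left(22 + \frac{1}{21}\right)^{2} = \left(\frac{463}{21}\right)^{2} = \frac{214369}{441}$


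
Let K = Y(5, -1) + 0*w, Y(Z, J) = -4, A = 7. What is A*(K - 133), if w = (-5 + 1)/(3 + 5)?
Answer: -959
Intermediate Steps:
w = -½ (w = -4/8 = -4*⅛ = -½ ≈ -0.50000)
K = -4 (K = -4 + 0*(-½) = -4 + 0 = -4)
A*(K - 133) = 7*(-4 - 133) = 7*(-137) = -959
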